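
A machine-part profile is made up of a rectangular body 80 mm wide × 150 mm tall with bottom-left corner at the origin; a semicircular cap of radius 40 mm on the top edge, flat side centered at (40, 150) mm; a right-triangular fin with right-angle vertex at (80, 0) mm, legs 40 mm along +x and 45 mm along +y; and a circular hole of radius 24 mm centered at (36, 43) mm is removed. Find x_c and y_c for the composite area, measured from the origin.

rectangular body: A = 80 × 150 = 12000.00, centroid at (40.00, 75.00).
semicircular top: A = ½π·40² = 2513.27, centroid at (40.00, 166.98).
triangular fin: A = ½·40·45 = 900.00, centroid at (93.33, 15.00).
hole: A = −π·24² = -1809.56, centroid at (36.00, 43.00).
ΣA = 13603.72 mm²
ΣAx_c = (12000.00)(40.00) + (2513.27)(40.00) + (900.00)(93.33) + (-1809.56)(36.00) = 599386.90 mm³
ΣAy_c = (12000.00)(75.00) + (2513.27)(166.98) + (900.00)(15.00) + (-1809.56)(43.00) = 1255346.82 mm³
x_c = 599386.90 / 13603.72 = 44.06 mm
y_c = 1255346.82 / 13603.72 = 92.28 mm

x_c = 44.06 mm, y_c = 92.28 mm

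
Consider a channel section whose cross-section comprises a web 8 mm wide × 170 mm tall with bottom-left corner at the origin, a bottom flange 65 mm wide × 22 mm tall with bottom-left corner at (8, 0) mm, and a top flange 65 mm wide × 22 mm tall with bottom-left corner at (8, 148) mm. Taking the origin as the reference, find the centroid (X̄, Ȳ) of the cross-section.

X̄ = 28.74 mm, Ȳ = 85.00 mm

web: A = 8 × 170 = 1360.00, centroid at (4.00, 85.00).
bottom flange: A = 65 × 22 = 1430.00, centroid at (40.50, 11.00).
top flange: A = 65 × 22 = 1430.00, centroid at (40.50, 159.00).
ΣA = 4220.00 mm², ΣAX̄ = 121270.00 mm³, ΣAȲ = 358700.00 mm³.
X̄ = 121270.00/4220.00 = 28.74 mm; Ȳ = 358700.00/4220.00 = 85.00 mm.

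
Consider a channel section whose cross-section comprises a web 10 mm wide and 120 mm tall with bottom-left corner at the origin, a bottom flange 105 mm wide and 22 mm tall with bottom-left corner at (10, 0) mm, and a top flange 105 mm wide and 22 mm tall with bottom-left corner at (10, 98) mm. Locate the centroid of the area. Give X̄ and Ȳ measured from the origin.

web: A = 10 × 120 = 1200.00, centroid at (5.00, 60.00).
bottom flange: A = 105 × 22 = 2310.00, centroid at (62.50, 11.00).
top flange: A = 105 × 22 = 2310.00, centroid at (62.50, 109.00).
ΣA = 5820.00 mm²
ΣAX̄ = (1200.00)(5.00) + (2310.00)(62.50) + (2310.00)(62.50) = 294750.00 mm³
ΣAȲ = (1200.00)(60.00) + (2310.00)(11.00) + (2310.00)(109.00) = 349200.00 mm³
X̄ = 294750.00 / 5820.00 = 50.64 mm
Ȳ = 349200.00 / 5820.00 = 60.00 mm

X̄ = 50.64 mm, Ȳ = 60.00 mm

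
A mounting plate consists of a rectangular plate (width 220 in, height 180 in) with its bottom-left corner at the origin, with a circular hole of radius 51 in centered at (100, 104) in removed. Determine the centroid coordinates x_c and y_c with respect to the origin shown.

plate: A = 220 × 180 = 39600.00, centroid at (110.00, 90.00).
hole: A = −π·51² = -8171.28, centroid at (100.00, 104.00).
ΣA = 31428.72 in², ΣAx_c = 3538871.75 in³, ΣAy_c = 2714186.62 in³.
x_c = 3538871.75/31428.72 = 112.60 in; y_c = 2714186.62/31428.72 = 86.36 in.

x_c = 112.60 in, y_c = 86.36 in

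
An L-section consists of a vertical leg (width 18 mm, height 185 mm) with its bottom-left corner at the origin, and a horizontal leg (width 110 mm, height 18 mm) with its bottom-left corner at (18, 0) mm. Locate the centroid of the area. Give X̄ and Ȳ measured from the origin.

X̄ = 32.86 mm, Ȳ = 61.36 mm

vertical leg: A = 18 × 185 = 3330.00, centroid at (9.00, 92.50).
horizontal leg: A = 110 × 18 = 1980.00, centroid at (73.00, 9.00).
ΣA = 5310.00 mm², ΣAX̄ = 174510.00 mm³, ΣAȲ = 325845.00 mm³.
X̄ = 174510.00/5310.00 = 32.86 mm; Ȳ = 325845.00/5310.00 = 61.36 mm.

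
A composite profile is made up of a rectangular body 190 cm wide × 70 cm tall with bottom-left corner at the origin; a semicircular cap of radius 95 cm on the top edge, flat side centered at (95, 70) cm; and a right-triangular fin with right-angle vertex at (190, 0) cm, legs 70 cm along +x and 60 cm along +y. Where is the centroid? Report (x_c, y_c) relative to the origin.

rectangular body: A = 190 × 70 = 13300.00, centroid at (95.00, 35.00).
semicircular top: A = ½π·95² = 14176.44, centroid at (95.00, 110.32).
triangular fin: A = ½·70·60 = 2100.00, centroid at (213.33, 20.00).
ΣA = 29576.44 cm², ΣAx_c = 3058261.50 cm³, ΣAy_c = 2071433.91 cm³.
x_c = 3058261.50/29576.44 = 103.40 cm; y_c = 2071433.91/29576.44 = 70.04 cm.

x_c = 103.40 cm, y_c = 70.04 cm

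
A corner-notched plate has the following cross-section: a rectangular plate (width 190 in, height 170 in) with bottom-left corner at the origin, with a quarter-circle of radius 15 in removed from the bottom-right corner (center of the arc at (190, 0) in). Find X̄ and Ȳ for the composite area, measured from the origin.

X̄ = 94.51 in, Ȳ = 85.43 in

Part | A | x̄ᵢ | ȳᵢ | A·x̄ᵢ | A·ȳᵢ
plate | 32300.00 | 95.00 | 85.00 | 3068500.00 | 2745500.00
removed quarter-circle | -176.71 | 183.63 | 6.37 | -32450.77 | -1125.00
Σ | 32123.29 |  |  | 3036049.23 | 2744375.00
X̄ = 3036049.23 / 32123.29 = 94.51 in
Ȳ = 2744375.00 / 32123.29 = 85.43 in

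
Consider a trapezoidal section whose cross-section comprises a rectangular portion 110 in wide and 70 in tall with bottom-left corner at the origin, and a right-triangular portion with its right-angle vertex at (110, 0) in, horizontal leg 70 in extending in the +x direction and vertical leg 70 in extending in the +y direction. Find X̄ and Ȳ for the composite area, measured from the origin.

Part | A | x̄ᵢ | ȳᵢ | A·x̄ᵢ | A·ȳᵢ
rectangular portion | 7700.00 | 55.00 | 35.00 | 423500.00 | 269500.00
triangular portion | 2450.00 | 133.33 | 23.33 | 326666.67 | 57166.67
Σ | 10150.00 |  |  | 750166.67 | 326666.67
X̄ = 750166.67 / 10150.00 = 73.91 in
Ȳ = 326666.67 / 10150.00 = 32.18 in

X̄ = 73.91 in, Ȳ = 32.18 in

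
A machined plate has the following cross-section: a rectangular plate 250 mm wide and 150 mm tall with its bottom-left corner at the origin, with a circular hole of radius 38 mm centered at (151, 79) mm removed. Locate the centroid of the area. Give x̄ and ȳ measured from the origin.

Part | A | x̄ᵢ | ȳᵢ | A·x̄ᵢ | A·ȳᵢ
plate | 37500.00 | 125.00 | 75.00 | 4687500.00 | 2812500.00
hole | -4536.46 | 151.00 | 79.00 | -685005.43 | -358380.32
Σ | 32963.54 |  |  | 4002494.57 | 2454119.68
x̄ = 4002494.57 / 32963.54 = 121.42 mm
ȳ = 2454119.68 / 32963.54 = 74.45 mm

x̄ = 121.42 mm, ȳ = 74.45 mm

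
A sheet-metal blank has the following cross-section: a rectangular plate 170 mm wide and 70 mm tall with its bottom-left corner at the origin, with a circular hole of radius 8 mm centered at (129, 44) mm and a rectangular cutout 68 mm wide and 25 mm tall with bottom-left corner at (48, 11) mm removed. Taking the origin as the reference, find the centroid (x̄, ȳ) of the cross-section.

x̄ = 84.63 mm, ȳ = 36.77 mm

plate: A = 170 × 70 = 11900.00, centroid at (85.00, 35.00).
hole 1: A = −π·8² = -201.06, centroid at (129.00, 44.00).
hole 2: A = −(68 × 25) = -1700.00, centroid at (82.00, 23.50).
ΣA = 9998.94 mm²
ΣAx̄ = (11900.00)(85.00) + (-201.06)(129.00) + (-1700.00)(82.00) = 846163.01 mm³
ΣAȳ = (11900.00)(35.00) + (-201.06)(44.00) + (-1700.00)(23.50) = 367703.28 mm³
x̄ = 846163.01 / 9998.94 = 84.63 mm
ȳ = 367703.28 / 9998.94 = 36.77 mm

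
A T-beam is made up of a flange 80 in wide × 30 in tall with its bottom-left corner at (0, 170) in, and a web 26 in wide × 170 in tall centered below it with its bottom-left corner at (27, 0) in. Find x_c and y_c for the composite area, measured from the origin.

x_c = 40.00 in, y_c = 120.19 in

web: A = 26 × 170 = 4420.00, centroid at (40.00, 85.00).
flange: A = 80 × 30 = 2400.00, centroid at (40.00, 185.00).
ΣA = 6820.00 in²
ΣAx_c = (4420.00)(40.00) + (2400.00)(40.00) = 272800.00 in³
ΣAy_c = (4420.00)(85.00) + (2400.00)(185.00) = 819700.00 in³
x_c = 272800.00 / 6820.00 = 40.00 in
y_c = 819700.00 / 6820.00 = 120.19 in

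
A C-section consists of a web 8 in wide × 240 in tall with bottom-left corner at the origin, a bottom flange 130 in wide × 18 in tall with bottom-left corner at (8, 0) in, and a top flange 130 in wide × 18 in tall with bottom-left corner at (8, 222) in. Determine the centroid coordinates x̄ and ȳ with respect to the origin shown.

web: A = 8 × 240 = 1920.00, centroid at (4.00, 120.00).
bottom flange: A = 130 × 18 = 2340.00, centroid at (73.00, 9.00).
top flange: A = 130 × 18 = 2340.00, centroid at (73.00, 231.00).
ΣA = 6600.00 in², ΣAx̄ = 349320.00 in³, ΣAȳ = 792000.00 in³.
x̄ = 349320.00/6600.00 = 52.93 in; ȳ = 792000.00/6600.00 = 120.00 in.

x̄ = 52.93 in, ȳ = 120.00 in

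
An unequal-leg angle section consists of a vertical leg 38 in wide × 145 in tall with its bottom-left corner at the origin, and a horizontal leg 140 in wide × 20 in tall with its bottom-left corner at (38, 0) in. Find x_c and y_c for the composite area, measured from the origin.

x_c = 48.99 in, y_c = 51.44 in

vertical leg: A = 38 × 145 = 5510.00, centroid at (19.00, 72.50).
horizontal leg: A = 140 × 20 = 2800.00, centroid at (108.00, 10.00).
ΣA = 8310.00 in², ΣAx_c = 407090.00 in³, ΣAy_c = 427475.00 in³.
x_c = 407090.00/8310.00 = 48.99 in; y_c = 427475.00/8310.00 = 51.44 in.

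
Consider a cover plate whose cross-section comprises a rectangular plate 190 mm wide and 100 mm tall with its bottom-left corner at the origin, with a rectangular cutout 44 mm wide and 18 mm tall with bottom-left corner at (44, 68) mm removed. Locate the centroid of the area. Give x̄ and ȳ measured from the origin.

x̄ = 96.26 mm, ȳ = 48.83 mm

plate: A = 190 × 100 = 19000.00, centroid at (95.00, 50.00).
hole: A = −(44 × 18) = -792.00, centroid at (66.00, 77.00).
ΣA = 18208.00 mm²
ΣAx̄ = (19000.00)(95.00) + (-792.00)(66.00) = 1752728.00 mm³
ΣAȳ = (19000.00)(50.00) + (-792.00)(77.00) = 889016.00 mm³
x̄ = 1752728.00 / 18208.00 = 96.26 mm
ȳ = 889016.00 / 18208.00 = 48.83 mm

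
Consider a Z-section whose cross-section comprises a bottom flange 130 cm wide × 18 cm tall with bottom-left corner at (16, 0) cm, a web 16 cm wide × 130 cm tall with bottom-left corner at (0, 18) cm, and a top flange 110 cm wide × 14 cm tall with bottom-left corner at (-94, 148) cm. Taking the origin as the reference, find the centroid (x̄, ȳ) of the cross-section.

x̄ = 24.52 cm, ȳ = 72.55 cm

Part | A | x̄ᵢ | ȳᵢ | A·x̄ᵢ | A·ȳᵢ
bottom flange | 2340.00 | 81.00 | 9.00 | 189540.00 | 21060.00
web | 2080.00 | 8.00 | 83.00 | 16640.00 | 172640.00
top flange | 1540.00 | -39.00 | 155.00 | -60060.00 | 238700.00
Σ | 5960.00 |  |  | 146120.00 | 432400.00
x̄ = 146120.00 / 5960.00 = 24.52 cm
ȳ = 432400.00 / 5960.00 = 72.55 cm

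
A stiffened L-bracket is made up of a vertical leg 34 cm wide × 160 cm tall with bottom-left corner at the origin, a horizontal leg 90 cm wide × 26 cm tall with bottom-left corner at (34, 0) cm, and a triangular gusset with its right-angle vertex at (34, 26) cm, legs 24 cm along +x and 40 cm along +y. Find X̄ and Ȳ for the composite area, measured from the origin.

Part | A | x̄ᵢ | ȳᵢ | A·x̄ᵢ | A·ȳᵢ
vertical leg | 5440.00 | 17.00 | 80.00 | 92480.00 | 435200.00
horizontal leg | 2340.00 | 79.00 | 13.00 | 184860.00 | 30420.00
gusset | 480.00 | 42.00 | 39.33 | 20160.00 | 18880.00
Σ | 8260.00 |  |  | 297500.00 | 484500.00
X̄ = 297500.00 / 8260.00 = 36.02 cm
Ȳ = 484500.00 / 8260.00 = 58.66 cm

X̄ = 36.02 cm, Ȳ = 58.66 cm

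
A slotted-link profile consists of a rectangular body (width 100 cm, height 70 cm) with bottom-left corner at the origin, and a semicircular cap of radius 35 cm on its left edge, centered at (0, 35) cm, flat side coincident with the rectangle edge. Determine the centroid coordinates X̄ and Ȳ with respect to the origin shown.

rectangular body: A = 100 × 70 = 7000.00, centroid at (50.00, 35.00).
semicircular end: A = ½π·35² = 1924.23, centroid at (-14.85, 35.00).
ΣA = 8924.23 cm², ΣAX̄ = 321416.67 cm³, ΣAȲ = 312347.89 cm³.
X̄ = 321416.67/8924.23 = 36.02 cm; Ȳ = 312347.89/8924.23 = 35.00 cm.

X̄ = 36.02 cm, Ȳ = 35.00 cm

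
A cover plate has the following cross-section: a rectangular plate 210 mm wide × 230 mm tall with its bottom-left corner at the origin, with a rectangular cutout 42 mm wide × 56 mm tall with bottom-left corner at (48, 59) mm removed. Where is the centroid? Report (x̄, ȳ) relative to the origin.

x̄ = 106.84 mm, ȳ = 116.43 mm

Part | A | x̄ᵢ | ȳᵢ | A·x̄ᵢ | A·ȳᵢ
plate | 48300.00 | 105.00 | 115.00 | 5071500.00 | 5554500.00
hole | -2352.00 | 69.00 | 87.00 | -162288.00 | -204624.00
Σ | 45948.00 |  |  | 4909212.00 | 5349876.00
x̄ = 4909212.00 / 45948.00 = 106.84 mm
ȳ = 5349876.00 / 45948.00 = 116.43 mm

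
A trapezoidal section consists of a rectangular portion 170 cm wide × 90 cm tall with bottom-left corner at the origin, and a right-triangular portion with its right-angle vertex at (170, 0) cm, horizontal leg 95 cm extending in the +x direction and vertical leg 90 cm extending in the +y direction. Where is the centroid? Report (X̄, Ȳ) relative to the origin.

Part | A | x̄ᵢ | ȳᵢ | A·x̄ᵢ | A·ȳᵢ
rectangular portion | 15300.00 | 85.00 | 45.00 | 1300500.00 | 688500.00
triangular portion | 4275.00 | 201.67 | 30.00 | 862125.00 | 128250.00
Σ | 19575.00 |  |  | 2162625.00 | 816750.00
X̄ = 2162625.00 / 19575.00 = 110.48 cm
Ȳ = 816750.00 / 19575.00 = 41.72 cm

X̄ = 110.48 cm, Ȳ = 41.72 cm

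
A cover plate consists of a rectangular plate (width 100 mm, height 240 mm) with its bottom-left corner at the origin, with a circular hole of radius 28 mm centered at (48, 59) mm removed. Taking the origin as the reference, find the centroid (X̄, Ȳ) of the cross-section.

Part | A | x̄ᵢ | ȳᵢ | A·x̄ᵢ | A·ȳᵢ
plate | 24000.00 | 50.00 | 120.00 | 1200000.00 | 2880000.00
hole | -2463.01 | 48.00 | 59.00 | -118224.41 | -145317.51
Σ | 21536.99 |  |  | 1081775.59 | 2734682.49
X̄ = 1081775.59 / 21536.99 = 50.23 mm
Ȳ = 2734682.49 / 21536.99 = 126.98 mm

X̄ = 50.23 mm, Ȳ = 126.98 mm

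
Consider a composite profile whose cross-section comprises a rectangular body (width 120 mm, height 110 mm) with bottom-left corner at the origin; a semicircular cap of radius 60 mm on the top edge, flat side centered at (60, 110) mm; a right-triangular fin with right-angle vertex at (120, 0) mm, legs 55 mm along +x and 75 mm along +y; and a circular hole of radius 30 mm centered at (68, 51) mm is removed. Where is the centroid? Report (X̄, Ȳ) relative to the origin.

X̄ = 67.68 mm, Ȳ = 77.36 mm

rectangular body: A = 120 × 110 = 13200.00, centroid at (60.00, 55.00).
semicircular top: A = ½π·60² = 5654.87, centroid at (60.00, 135.46).
triangular fin: A = ½·55·75 = 2062.50, centroid at (138.33, 25.00).
hole: A = −π·30² = -2827.43, centroid at (68.00, 51.00).
ΣA = 18089.93 mm²
ΣAX̄ = (13200.00)(60.00) + (5654.87)(60.00) + (2062.50)(138.33) + (-2827.43)(68.00) = 1224339.04 mm³
ΣAȲ = (13200.00)(55.00) + (5654.87)(135.46) + (2062.50)(25.00) + (-2827.43)(51.00) = 1399398.74 mm³
X̄ = 1224339.04 / 18089.93 = 67.68 mm
Ȳ = 1399398.74 / 18089.93 = 77.36 mm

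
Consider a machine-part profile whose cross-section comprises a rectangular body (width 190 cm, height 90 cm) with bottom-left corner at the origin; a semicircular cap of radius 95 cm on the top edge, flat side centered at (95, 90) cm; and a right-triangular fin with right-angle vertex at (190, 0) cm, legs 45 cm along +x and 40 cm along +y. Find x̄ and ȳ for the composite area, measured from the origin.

x̄ = 98.08 cm, ȳ = 81.70 cm

rectangular body: A = 190 × 90 = 17100.00, centroid at (95.00, 45.00).
semicircular top: A = ½π·95² = 14176.44, centroid at (95.00, 130.32).
triangular fin: A = ½·45·40 = 900.00, centroid at (205.00, 13.33).
ΣA = 32176.44 cm²
ΣAx̄ = (17100.00)(95.00) + (14176.44)(95.00) + (900.00)(205.00) = 3155761.50 cm³
ΣAȳ = (17100.00)(45.00) + (14176.44)(130.32) + (900.00)(13.33) = 2628962.65 cm³
x̄ = 3155761.50 / 32176.44 = 98.08 cm
ȳ = 2628962.65 / 32176.44 = 81.70 cm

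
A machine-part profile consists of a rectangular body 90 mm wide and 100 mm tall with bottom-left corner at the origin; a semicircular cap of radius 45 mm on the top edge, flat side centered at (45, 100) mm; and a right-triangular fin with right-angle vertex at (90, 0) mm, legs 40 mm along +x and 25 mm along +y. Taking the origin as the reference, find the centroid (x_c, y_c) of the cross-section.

x_c = 47.30 mm, y_c = 65.69 mm

Part | A | x̄ᵢ | ȳᵢ | A·x̄ᵢ | A·ȳᵢ
rectangular body | 9000.00 | 45.00 | 50.00 | 405000.00 | 450000.00
semicircular top | 3180.86 | 45.00 | 119.10 | 143138.82 | 378836.26
triangular fin | 500.00 | 103.33 | 8.33 | 51666.67 | 4166.67
Σ | 12680.86 |  |  | 599805.48 | 833002.92
x_c = 599805.48 / 12680.86 = 47.30 mm
y_c = 833002.92 / 12680.86 = 65.69 mm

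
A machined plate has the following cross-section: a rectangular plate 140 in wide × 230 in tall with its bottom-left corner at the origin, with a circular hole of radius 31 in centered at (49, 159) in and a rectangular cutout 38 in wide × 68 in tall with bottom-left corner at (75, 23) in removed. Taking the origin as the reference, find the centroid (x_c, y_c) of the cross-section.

x_c = 70.05 in, y_c = 115.64 in

plate: A = 140 × 230 = 32200.00, centroid at (70.00, 115.00).
hole 1: A = −π·31² = -3019.07, centroid at (49.00, 159.00).
hole 2: A = −(38 × 68) = -2584.00, centroid at (94.00, 57.00).
ΣA = 26596.93 in², ΣAx_c = 1863169.54 in³, ΣAy_c = 3075679.78 in³.
x_c = 1863169.54/26596.93 = 70.05 in; y_c = 3075679.78/26596.93 = 115.64 in.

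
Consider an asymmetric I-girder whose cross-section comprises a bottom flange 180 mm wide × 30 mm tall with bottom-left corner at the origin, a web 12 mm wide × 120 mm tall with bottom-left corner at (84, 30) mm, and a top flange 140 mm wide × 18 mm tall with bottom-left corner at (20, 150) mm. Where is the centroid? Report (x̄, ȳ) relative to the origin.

Part | A | x̄ᵢ | ȳᵢ | A·x̄ᵢ | A·ȳᵢ
bottom flange | 5400.00 | 90.00 | 15.00 | 486000.00 | 81000.00
web | 1440.00 | 90.00 | 90.00 | 129600.00 | 129600.00
top flange | 2520.00 | 90.00 | 159.00 | 226800.00 | 400680.00
Σ | 9360.00 |  |  | 842400.00 | 611280.00
x̄ = 842400.00 / 9360.00 = 90.00 mm
ȳ = 611280.00 / 9360.00 = 65.31 mm

x̄ = 90.00 mm, ȳ = 65.31 mm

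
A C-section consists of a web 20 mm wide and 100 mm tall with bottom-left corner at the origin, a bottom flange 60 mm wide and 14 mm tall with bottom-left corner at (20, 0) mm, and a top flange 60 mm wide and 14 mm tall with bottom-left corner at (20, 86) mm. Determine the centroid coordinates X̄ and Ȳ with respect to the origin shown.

X̄ = 28.26 mm, Ȳ = 50.00 mm

Part | A | x̄ᵢ | ȳᵢ | A·x̄ᵢ | A·ȳᵢ
web | 2000.00 | 10.00 | 50.00 | 20000.00 | 100000.00
bottom flange | 840.00 | 50.00 | 7.00 | 42000.00 | 5880.00
top flange | 840.00 | 50.00 | 93.00 | 42000.00 | 78120.00
Σ | 3680.00 |  |  | 104000.00 | 184000.00
X̄ = 104000.00 / 3680.00 = 28.26 mm
Ȳ = 184000.00 / 3680.00 = 50.00 mm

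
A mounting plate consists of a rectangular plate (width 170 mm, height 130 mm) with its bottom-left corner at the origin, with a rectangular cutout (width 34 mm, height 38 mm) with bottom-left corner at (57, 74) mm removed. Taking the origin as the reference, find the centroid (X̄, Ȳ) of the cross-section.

plate: A = 170 × 130 = 22100.00, centroid at (85.00, 65.00).
hole: A = −(34 × 38) = -1292.00, centroid at (74.00, 93.00).
ΣA = 20808.00 mm²
ΣAX̄ = (22100.00)(85.00) + (-1292.00)(74.00) = 1782892.00 mm³
ΣAȲ = (22100.00)(65.00) + (-1292.00)(93.00) = 1316344.00 mm³
X̄ = 1782892.00 / 20808.00 = 85.68 mm
Ȳ = 1316344.00 / 20808.00 = 63.26 mm

X̄ = 85.68 mm, Ȳ = 63.26 mm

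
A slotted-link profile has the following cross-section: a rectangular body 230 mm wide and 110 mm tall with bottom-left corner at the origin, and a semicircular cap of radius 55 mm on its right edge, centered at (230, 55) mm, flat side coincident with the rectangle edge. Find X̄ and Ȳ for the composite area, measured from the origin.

rectangular body: A = 230 × 110 = 25300.00, centroid at (115.00, 55.00).
semicircular end: A = ½π·55² = 4751.66, centroid at (253.34, 55.00).
ΣA = 30051.66 mm², ΣAX̄ = 4113298.21 mm³, ΣAȲ = 1652841.24 mm³.
X̄ = 4113298.21/30051.66 = 136.87 mm; Ȳ = 1652841.24/30051.66 = 55.00 mm.

X̄ = 136.87 mm, Ȳ = 55.00 mm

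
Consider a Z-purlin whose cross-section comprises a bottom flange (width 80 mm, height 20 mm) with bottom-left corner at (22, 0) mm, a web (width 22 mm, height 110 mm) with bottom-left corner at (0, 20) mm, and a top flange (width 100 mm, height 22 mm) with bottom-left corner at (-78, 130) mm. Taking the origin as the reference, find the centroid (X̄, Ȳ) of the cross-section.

bottom flange: A = 80 × 20 = 1600.00, centroid at (62.00, 10.00).
web: A = 22 × 110 = 2420.00, centroid at (11.00, 75.00).
top flange: A = 100 × 22 = 2200.00, centroid at (-28.00, 141.00).
ΣA = 6220.00 mm², ΣAX̄ = 64220.00 mm³, ΣAȲ = 507700.00 mm³.
X̄ = 64220.00/6220.00 = 10.32 mm; Ȳ = 507700.00/6220.00 = 81.62 mm.

X̄ = 10.32 mm, Ȳ = 81.62 mm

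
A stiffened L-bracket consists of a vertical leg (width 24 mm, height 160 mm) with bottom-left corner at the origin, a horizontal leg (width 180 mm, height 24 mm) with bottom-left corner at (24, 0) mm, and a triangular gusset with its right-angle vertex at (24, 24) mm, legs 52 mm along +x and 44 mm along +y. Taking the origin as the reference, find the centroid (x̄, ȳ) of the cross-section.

x̄ = 62.97 mm, ȳ = 43.34 mm

vertical leg: A = 24 × 160 = 3840.00, centroid at (12.00, 80.00).
horizontal leg: A = 180 × 24 = 4320.00, centroid at (114.00, 12.00).
gusset: A = ½·52·44 = 1144.00, centroid at (41.33, 38.67).
ΣA = 9304.00 mm²
ΣAx̄ = (3840.00)(12.00) + (4320.00)(114.00) + (1144.00)(41.33) = 585845.33 mm³
ΣAȳ = (3840.00)(80.00) + (4320.00)(12.00) + (1144.00)(38.67) = 403274.67 mm³
x̄ = 585845.33 / 9304.00 = 62.97 mm
ȳ = 403274.67 / 9304.00 = 43.34 mm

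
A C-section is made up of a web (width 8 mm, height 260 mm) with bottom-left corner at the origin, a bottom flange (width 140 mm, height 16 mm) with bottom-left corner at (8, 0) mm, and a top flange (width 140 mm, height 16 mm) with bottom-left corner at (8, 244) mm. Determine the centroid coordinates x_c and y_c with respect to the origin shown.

web: A = 8 × 260 = 2080.00, centroid at (4.00, 130.00).
bottom flange: A = 140 × 16 = 2240.00, centroid at (78.00, 8.00).
top flange: A = 140 × 16 = 2240.00, centroid at (78.00, 252.00).
ΣA = 6560.00 mm²
ΣAx_c = (2080.00)(4.00) + (2240.00)(78.00) + (2240.00)(78.00) = 357760.00 mm³
ΣAy_c = (2080.00)(130.00) + (2240.00)(8.00) + (2240.00)(252.00) = 852800.00 mm³
x_c = 357760.00 / 6560.00 = 54.54 mm
y_c = 852800.00 / 6560.00 = 130.00 mm

x_c = 54.54 mm, y_c = 130.00 mm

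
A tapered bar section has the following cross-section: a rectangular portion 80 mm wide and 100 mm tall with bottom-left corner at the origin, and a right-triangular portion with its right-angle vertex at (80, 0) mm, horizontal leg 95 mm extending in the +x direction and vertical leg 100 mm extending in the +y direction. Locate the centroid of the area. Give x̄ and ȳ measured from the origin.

rectangular portion: A = 80 × 100 = 8000.00, centroid at (40.00, 50.00).
triangular portion: A = ½·95·100 = 4750.00, centroid at (111.67, 33.33).
ΣA = 12750.00 mm², ΣAx̄ = 850416.67 mm³, ΣAȳ = 558333.33 mm³.
x̄ = 850416.67/12750.00 = 66.70 mm; ȳ = 558333.33/12750.00 = 43.79 mm.

x̄ = 66.70 mm, ȳ = 43.79 mm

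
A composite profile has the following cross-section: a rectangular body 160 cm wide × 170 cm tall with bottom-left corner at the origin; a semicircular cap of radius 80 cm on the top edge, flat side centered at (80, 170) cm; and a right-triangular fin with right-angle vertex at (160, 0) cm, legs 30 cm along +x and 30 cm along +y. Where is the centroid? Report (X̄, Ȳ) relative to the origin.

X̄ = 81.07 cm, Ȳ = 115.82 cm

Part | A | x̄ᵢ | ȳᵢ | A·x̄ᵢ | A·ȳᵢ
rectangular body | 27200.00 | 80.00 | 85.00 | 2176000.00 | 2312000.00
semicircular top | 10053.10 | 80.00 | 203.95 | 804247.72 | 2050359.74
triangular fin | 450.00 | 170.00 | 10.00 | 76500.00 | 4500.00
Σ | 37703.10 |  |  | 3056747.72 | 4366859.74
X̄ = 3056747.72 / 37703.10 = 81.07 cm
Ȳ = 4366859.74 / 37703.10 = 115.82 cm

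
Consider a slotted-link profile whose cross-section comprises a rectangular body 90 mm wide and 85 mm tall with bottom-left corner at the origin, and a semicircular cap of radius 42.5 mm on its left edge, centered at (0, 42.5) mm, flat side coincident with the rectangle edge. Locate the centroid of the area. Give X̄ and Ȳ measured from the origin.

Part | A | x̄ᵢ | ȳᵢ | A·x̄ᵢ | A·ȳᵢ
rectangular body | 7650.00 | 45.00 | 42.50 | 344250.00 | 325125.00
semicircular end | 2837.25 | -18.04 | 42.50 | -51177.08 | 120583.16
Σ | 10487.25 |  |  | 293072.92 | 445708.16
X̄ = 293072.92 / 10487.25 = 27.95 mm
Ȳ = 445708.16 / 10487.25 = 42.50 mm

X̄ = 27.95 mm, Ȳ = 42.50 mm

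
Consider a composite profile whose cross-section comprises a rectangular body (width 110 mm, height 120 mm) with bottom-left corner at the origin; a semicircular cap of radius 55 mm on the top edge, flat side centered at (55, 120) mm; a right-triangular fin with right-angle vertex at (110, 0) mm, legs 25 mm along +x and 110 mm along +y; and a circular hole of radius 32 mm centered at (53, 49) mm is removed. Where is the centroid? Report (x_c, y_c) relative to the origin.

rectangular body: A = 110 × 120 = 13200.00, centroid at (55.00, 60.00).
semicircular top: A = ½π·55² = 4751.66, centroid at (55.00, 143.34).
triangular fin: A = ½·25·110 = 1375.00, centroid at (118.33, 36.67).
hole: A = −π·32² = -3216.99, centroid at (53.00, 49.00).
ΣA = 16109.67 mm², ΣAx_c = 979549.06 mm³, ΣAy_c = 1365899.85 mm³.
x_c = 979549.06/16109.67 = 60.81 mm; y_c = 1365899.85/16109.67 = 84.79 mm.

x_c = 60.81 mm, y_c = 84.79 mm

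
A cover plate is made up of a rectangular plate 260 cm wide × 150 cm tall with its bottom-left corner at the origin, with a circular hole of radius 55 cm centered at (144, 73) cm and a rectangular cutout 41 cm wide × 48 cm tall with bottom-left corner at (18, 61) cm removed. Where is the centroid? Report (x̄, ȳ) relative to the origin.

x̄ = 131.71 cm, ȳ = 74.98 cm

Part | A | x̄ᵢ | ȳᵢ | A·x̄ᵢ | A·ȳᵢ
plate | 39000.00 | 130.00 | 75.00 | 5070000.00 | 2925000.00
hole 1 | -9503.32 | 144.00 | 73.00 | -1368477.76 | -693742.20
hole 2 | -1968.00 | 38.50 | 85.00 | -75768.00 | -167280.00
Σ | 27528.68 |  |  | 3625754.24 | 2063977.80
x̄ = 3625754.24 / 27528.68 = 131.71 cm
ȳ = 2063977.80 / 27528.68 = 74.98 cm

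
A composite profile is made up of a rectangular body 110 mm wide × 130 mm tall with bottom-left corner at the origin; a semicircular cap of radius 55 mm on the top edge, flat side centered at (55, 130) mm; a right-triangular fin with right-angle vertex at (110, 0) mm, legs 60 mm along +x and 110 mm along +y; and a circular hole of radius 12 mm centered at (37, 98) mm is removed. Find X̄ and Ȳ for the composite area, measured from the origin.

X̄ = 66.67 mm, Ȳ = 79.22 mm

rectangular body: A = 110 × 130 = 14300.00, centroid at (55.00, 65.00).
semicircular top: A = ½π·55² = 4751.66, centroid at (55.00, 153.34).
triangular fin: A = ½·60·110 = 3300.00, centroid at (130.00, 36.67).
hole: A = −π·12² = -452.39, centroid at (37.00, 98.00).
ΣA = 21899.27 mm², ΣAX̄ = 1460102.83 mm³, ΣAȲ = 1734798.17 mm³.
X̄ = 1460102.83/21899.27 = 66.67 mm; Ȳ = 1734798.17/21899.27 = 79.22 mm.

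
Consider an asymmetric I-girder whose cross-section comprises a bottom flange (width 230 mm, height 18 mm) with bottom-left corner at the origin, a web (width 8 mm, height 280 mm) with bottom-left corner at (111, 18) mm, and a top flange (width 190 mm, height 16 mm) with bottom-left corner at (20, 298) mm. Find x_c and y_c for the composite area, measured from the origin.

x_c = 115.00 mm, y_c = 140.28 mm

bottom flange: A = 230 × 18 = 4140.00, centroid at (115.00, 9.00).
web: A = 8 × 280 = 2240.00, centroid at (115.00, 158.00).
top flange: A = 190 × 16 = 3040.00, centroid at (115.00, 306.00).
ΣA = 9420.00 mm²
ΣAx_c = (4140.00)(115.00) + (2240.00)(115.00) + (3040.00)(115.00) = 1083300.00 mm³
ΣAy_c = (4140.00)(9.00) + (2240.00)(158.00) + (3040.00)(306.00) = 1321420.00 mm³
x_c = 1083300.00 / 9420.00 = 115.00 mm
y_c = 1321420.00 / 9420.00 = 140.28 mm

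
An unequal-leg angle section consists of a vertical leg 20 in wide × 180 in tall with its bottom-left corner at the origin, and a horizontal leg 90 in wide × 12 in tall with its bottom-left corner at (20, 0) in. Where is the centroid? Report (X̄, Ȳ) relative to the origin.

X̄ = 22.69 in, Ȳ = 70.62 in

Part | A | x̄ᵢ | ȳᵢ | A·x̄ᵢ | A·ȳᵢ
vertical leg | 3600.00 | 10.00 | 90.00 | 36000.00 | 324000.00
horizontal leg | 1080.00 | 65.00 | 6.00 | 70200.00 | 6480.00
Σ | 4680.00 |  |  | 106200.00 | 330480.00
X̄ = 106200.00 / 4680.00 = 22.69 in
Ȳ = 330480.00 / 4680.00 = 70.62 in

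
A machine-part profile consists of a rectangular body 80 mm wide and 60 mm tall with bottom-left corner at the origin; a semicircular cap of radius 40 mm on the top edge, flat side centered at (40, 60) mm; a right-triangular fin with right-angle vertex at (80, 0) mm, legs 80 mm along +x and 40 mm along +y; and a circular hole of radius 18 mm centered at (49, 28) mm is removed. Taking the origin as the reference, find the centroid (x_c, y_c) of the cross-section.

rectangular body: A = 80 × 60 = 4800.00, centroid at (40.00, 30.00).
semicircular top: A = ½π·40² = 2513.27, centroid at (40.00, 76.98).
triangular fin: A = ½·80·40 = 1600.00, centroid at (106.67, 13.33).
hole: A = −π·18² = -1017.88, centroid at (49.00, 28.00).
ΣA = 7895.40 mm², ΣAx_c = 413321.71 mm³, ΣAy_c = 330295.92 mm³.
x_c = 413321.71/7895.40 = 52.35 mm; y_c = 330295.92/7895.40 = 41.83 mm.

x_c = 52.35 mm, y_c = 41.83 mm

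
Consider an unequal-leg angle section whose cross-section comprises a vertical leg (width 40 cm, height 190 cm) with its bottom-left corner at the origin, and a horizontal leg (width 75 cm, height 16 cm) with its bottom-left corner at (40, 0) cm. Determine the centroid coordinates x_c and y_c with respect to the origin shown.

Part | A | x̄ᵢ | ȳᵢ | A·x̄ᵢ | A·ȳᵢ
vertical leg | 7600.00 | 20.00 | 95.00 | 152000.00 | 722000.00
horizontal leg | 1200.00 | 77.50 | 8.00 | 93000.00 | 9600.00
Σ | 8800.00 |  |  | 245000.00 | 731600.00
x_c = 245000.00 / 8800.00 = 27.84 cm
y_c = 731600.00 / 8800.00 = 83.14 cm

x_c = 27.84 cm, y_c = 83.14 cm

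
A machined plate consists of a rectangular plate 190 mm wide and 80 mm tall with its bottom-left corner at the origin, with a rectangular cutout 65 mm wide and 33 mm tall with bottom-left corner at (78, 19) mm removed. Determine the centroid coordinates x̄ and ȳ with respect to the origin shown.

x̄ = 92.45 mm, ȳ = 40.74 mm

plate: A = 190 × 80 = 15200.00, centroid at (95.00, 40.00).
hole: A = −(65 × 33) = -2145.00, centroid at (110.50, 35.50).
ΣA = 13055.00 mm²
ΣAx̄ = (15200.00)(95.00) + (-2145.00)(110.50) = 1206977.50 mm³
ΣAȳ = (15200.00)(40.00) + (-2145.00)(35.50) = 531852.50 mm³
x̄ = 1206977.50 / 13055.00 = 92.45 mm
ȳ = 531852.50 / 13055.00 = 40.74 mm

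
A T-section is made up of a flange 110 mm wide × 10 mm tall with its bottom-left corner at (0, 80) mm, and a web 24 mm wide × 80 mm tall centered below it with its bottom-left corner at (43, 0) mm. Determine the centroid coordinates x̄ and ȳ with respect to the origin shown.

web: A = 24 × 80 = 1920.00, centroid at (55.00, 40.00).
flange: A = 110 × 10 = 1100.00, centroid at (55.00, 85.00).
ΣA = 3020.00 mm²
ΣAx̄ = (1920.00)(55.00) + (1100.00)(55.00) = 166100.00 mm³
ΣAȳ = (1920.00)(40.00) + (1100.00)(85.00) = 170300.00 mm³
x̄ = 166100.00 / 3020.00 = 55.00 mm
ȳ = 170300.00 / 3020.00 = 56.39 mm

x̄ = 55.00 mm, ȳ = 56.39 mm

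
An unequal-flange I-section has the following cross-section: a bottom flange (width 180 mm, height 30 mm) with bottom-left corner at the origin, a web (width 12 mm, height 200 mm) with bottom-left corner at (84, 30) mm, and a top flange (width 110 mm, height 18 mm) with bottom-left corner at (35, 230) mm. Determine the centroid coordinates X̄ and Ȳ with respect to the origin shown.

Part | A | x̄ᵢ | ȳᵢ | A·x̄ᵢ | A·ȳᵢ
bottom flange | 5400.00 | 90.00 | 15.00 | 486000.00 | 81000.00
web | 2400.00 | 90.00 | 130.00 | 216000.00 | 312000.00
top flange | 1980.00 | 90.00 | 239.00 | 178200.00 | 473220.00
Σ | 9780.00 |  |  | 880200.00 | 866220.00
X̄ = 880200.00 / 9780.00 = 90.00 mm
Ȳ = 866220.00 / 9780.00 = 88.57 mm

X̄ = 90.00 mm, Ȳ = 88.57 mm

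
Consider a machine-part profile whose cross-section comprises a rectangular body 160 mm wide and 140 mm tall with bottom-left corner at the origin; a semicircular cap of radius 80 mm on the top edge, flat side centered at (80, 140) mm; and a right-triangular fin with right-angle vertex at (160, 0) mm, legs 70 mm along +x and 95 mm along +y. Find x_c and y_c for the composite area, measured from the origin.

x_c = 89.60 mm, y_c = 95.65 mm

rectangular body: A = 160 × 140 = 22400.00, centroid at (80.00, 70.00).
semicircular top: A = ½π·80² = 10053.10, centroid at (80.00, 173.95).
triangular fin: A = ½·70·95 = 3325.00, centroid at (183.33, 31.67).
ΣA = 35778.10 mm², ΣAx_c = 3205831.05 mm³, ΣAy_c = 3422058.51 mm³.
x_c = 3205831.05/35778.10 = 89.60 mm; y_c = 3422058.51/35778.10 = 95.65 mm.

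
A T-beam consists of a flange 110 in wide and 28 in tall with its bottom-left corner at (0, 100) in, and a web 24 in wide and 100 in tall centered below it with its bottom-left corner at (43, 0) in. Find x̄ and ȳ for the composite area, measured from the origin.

web: A = 24 × 100 = 2400.00, centroid at (55.00, 50.00).
flange: A = 110 × 28 = 3080.00, centroid at (55.00, 114.00).
ΣA = 5480.00 in², ΣAx̄ = 301400.00 in³, ΣAȳ = 471120.00 in³.
x̄ = 301400.00/5480.00 = 55.00 in; ȳ = 471120.00/5480.00 = 85.97 in.

x̄ = 55.00 in, ȳ = 85.97 in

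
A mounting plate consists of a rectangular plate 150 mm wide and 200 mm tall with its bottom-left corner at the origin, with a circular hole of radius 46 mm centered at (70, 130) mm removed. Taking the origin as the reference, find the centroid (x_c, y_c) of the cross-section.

Part | A | x̄ᵢ | ȳᵢ | A·x̄ᵢ | A·ȳᵢ
plate | 30000.00 | 75.00 | 100.00 | 2250000.00 | 3000000.00
hole | -6647.61 | 70.00 | 130.00 | -465332.70 | -864189.31
Σ | 23352.39 |  |  | 1784667.30 | 2135810.69
x_c = 1784667.30 / 23352.39 = 76.42 mm
y_c = 2135810.69 / 23352.39 = 91.46 mm

x_c = 76.42 mm, y_c = 91.46 mm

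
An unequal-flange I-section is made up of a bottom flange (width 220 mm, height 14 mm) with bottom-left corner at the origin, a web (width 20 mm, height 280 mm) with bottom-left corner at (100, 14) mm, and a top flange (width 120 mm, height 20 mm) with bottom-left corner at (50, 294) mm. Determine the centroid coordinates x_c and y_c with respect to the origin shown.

bottom flange: A = 220 × 14 = 3080.00, centroid at (110.00, 7.00).
web: A = 20 × 280 = 5600.00, centroid at (110.00, 154.00).
top flange: A = 120 × 20 = 2400.00, centroid at (110.00, 304.00).
ΣA = 11080.00 mm²
ΣAx_c = (3080.00)(110.00) + (5600.00)(110.00) + (2400.00)(110.00) = 1218800.00 mm³
ΣAy_c = (3080.00)(7.00) + (5600.00)(154.00) + (2400.00)(304.00) = 1613560.00 mm³
x_c = 1218800.00 / 11080.00 = 110.00 mm
y_c = 1613560.00 / 11080.00 = 145.63 mm

x_c = 110.00 mm, y_c = 145.63 mm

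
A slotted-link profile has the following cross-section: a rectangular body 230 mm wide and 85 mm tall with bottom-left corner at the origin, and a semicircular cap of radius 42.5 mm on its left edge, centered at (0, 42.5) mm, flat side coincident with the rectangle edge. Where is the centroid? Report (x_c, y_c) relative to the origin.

x_c = 98.14 mm, y_c = 42.50 mm

Part | A | x̄ᵢ | ȳᵢ | A·x̄ᵢ | A·ȳᵢ
rectangular body | 19550.00 | 115.00 | 42.50 | 2248250.00 | 830875.00
semicircular end | 2837.25 | -18.04 | 42.50 | -51177.08 | 120583.16
Σ | 22387.25 |  |  | 2197072.92 | 951458.16
x_c = 2197072.92 / 22387.25 = 98.14 mm
y_c = 951458.16 / 22387.25 = 42.50 mm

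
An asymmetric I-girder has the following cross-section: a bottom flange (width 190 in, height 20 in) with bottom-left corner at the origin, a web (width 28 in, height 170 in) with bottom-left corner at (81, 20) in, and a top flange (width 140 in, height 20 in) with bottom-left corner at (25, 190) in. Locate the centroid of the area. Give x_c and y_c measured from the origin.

bottom flange: A = 190 × 20 = 3800.00, centroid at (95.00, 10.00).
web: A = 28 × 170 = 4760.00, centroid at (95.00, 105.00).
top flange: A = 140 × 20 = 2800.00, centroid at (95.00, 200.00).
ΣA = 11360.00 in², ΣAx_c = 1079200.00 in³, ΣAy_c = 1097800.00 in³.
x_c = 1079200.00/11360.00 = 95.00 in; y_c = 1097800.00/11360.00 = 96.64 in.

x_c = 95.00 in, y_c = 96.64 in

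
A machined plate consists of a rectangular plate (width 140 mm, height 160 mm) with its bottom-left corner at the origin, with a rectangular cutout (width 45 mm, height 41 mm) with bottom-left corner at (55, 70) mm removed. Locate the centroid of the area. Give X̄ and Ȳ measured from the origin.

X̄ = 69.33 mm, Ȳ = 79.06 mm

Part | A | x̄ᵢ | ȳᵢ | A·x̄ᵢ | A·ȳᵢ
plate | 22400.00 | 70.00 | 80.00 | 1568000.00 | 1792000.00
hole | -1845.00 | 77.50 | 90.50 | -142987.50 | -166972.50
Σ | 20555.00 |  |  | 1425012.50 | 1625027.50
X̄ = 1425012.50 / 20555.00 = 69.33 mm
Ȳ = 1625027.50 / 20555.00 = 79.06 mm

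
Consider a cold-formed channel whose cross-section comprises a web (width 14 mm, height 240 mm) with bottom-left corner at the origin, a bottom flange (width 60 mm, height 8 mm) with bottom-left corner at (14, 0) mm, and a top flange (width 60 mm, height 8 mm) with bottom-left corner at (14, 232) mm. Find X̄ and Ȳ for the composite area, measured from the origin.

X̄ = 15.22 mm, Ȳ = 120.00 mm

web: A = 14 × 240 = 3360.00, centroid at (7.00, 120.00).
bottom flange: A = 60 × 8 = 480.00, centroid at (44.00, 4.00).
top flange: A = 60 × 8 = 480.00, centroid at (44.00, 236.00).
ΣA = 4320.00 mm²
ΣAX̄ = (3360.00)(7.00) + (480.00)(44.00) + (480.00)(44.00) = 65760.00 mm³
ΣAȲ = (3360.00)(120.00) + (480.00)(4.00) + (480.00)(236.00) = 518400.00 mm³
X̄ = 65760.00 / 4320.00 = 15.22 mm
Ȳ = 518400.00 / 4320.00 = 120.00 mm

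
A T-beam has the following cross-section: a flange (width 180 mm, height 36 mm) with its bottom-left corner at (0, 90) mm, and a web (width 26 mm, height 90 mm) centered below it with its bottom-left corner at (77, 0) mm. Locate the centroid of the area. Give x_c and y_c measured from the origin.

web: A = 26 × 90 = 2340.00, centroid at (90.00, 45.00).
flange: A = 180 × 36 = 6480.00, centroid at (90.00, 108.00).
ΣA = 8820.00 mm², ΣAx_c = 793800.00 mm³, ΣAy_c = 805140.00 mm³.
x_c = 793800.00/8820.00 = 90.00 mm; y_c = 805140.00/8820.00 = 91.29 mm.

x_c = 90.00 mm, y_c = 91.29 mm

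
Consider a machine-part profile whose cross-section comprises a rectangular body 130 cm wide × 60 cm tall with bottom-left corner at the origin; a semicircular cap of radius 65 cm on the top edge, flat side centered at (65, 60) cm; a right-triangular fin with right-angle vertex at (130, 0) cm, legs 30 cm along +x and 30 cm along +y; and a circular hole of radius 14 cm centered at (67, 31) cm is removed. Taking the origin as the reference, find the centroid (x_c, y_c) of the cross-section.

x_c = 67.28 cm, y_c = 56.11 cm

rectangular body: A = 130 × 60 = 7800.00, centroid at (65.00, 30.00).
semicircular top: A = ½π·65² = 6636.61, centroid at (65.00, 87.59).
triangular fin: A = ½·30·30 = 450.00, centroid at (140.00, 10.00).
hole: A = −π·14² = -615.75, centroid at (67.00, 31.00).
ΣA = 14270.86 cm², ΣAx_c = 960124.55 cm³, ΣAy_c = 800691.89 cm³.
x_c = 960124.55/14270.86 = 67.28 cm; y_c = 800691.89/14270.86 = 56.11 cm.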